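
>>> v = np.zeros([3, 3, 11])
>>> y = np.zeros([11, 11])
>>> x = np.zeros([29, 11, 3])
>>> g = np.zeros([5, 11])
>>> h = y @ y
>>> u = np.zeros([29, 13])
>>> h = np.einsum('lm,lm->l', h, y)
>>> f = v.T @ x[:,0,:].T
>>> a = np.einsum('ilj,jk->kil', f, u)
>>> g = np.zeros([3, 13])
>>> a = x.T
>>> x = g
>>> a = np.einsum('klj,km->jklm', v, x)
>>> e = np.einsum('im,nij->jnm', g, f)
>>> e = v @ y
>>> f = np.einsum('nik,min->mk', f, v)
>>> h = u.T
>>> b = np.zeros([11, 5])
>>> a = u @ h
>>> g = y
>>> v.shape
(3, 3, 11)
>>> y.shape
(11, 11)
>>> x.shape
(3, 13)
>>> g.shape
(11, 11)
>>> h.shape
(13, 29)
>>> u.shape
(29, 13)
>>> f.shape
(3, 29)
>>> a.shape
(29, 29)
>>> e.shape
(3, 3, 11)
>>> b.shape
(11, 5)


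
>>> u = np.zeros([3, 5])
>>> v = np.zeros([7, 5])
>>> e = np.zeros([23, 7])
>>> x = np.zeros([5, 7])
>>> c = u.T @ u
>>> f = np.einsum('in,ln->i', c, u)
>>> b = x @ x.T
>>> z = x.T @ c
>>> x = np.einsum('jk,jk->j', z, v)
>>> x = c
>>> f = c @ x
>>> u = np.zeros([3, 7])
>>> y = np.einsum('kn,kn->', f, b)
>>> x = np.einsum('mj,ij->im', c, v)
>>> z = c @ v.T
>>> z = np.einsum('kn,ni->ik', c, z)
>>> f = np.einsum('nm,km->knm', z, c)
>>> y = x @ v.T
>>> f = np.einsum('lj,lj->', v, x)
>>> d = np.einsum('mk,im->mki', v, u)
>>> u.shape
(3, 7)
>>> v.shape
(7, 5)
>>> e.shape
(23, 7)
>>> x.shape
(7, 5)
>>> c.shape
(5, 5)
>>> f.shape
()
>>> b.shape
(5, 5)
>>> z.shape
(7, 5)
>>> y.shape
(7, 7)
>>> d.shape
(7, 5, 3)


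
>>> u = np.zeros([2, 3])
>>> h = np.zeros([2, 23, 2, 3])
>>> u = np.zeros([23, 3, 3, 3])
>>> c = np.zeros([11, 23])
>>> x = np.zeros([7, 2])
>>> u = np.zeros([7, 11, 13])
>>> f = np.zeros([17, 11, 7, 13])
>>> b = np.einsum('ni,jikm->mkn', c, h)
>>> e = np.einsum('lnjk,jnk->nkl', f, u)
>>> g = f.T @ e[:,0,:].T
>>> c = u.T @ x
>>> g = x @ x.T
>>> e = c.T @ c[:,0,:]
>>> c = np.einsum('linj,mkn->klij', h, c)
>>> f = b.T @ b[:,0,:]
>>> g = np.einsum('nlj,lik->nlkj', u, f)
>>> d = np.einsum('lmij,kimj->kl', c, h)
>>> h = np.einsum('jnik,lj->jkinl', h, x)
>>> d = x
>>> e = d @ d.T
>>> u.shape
(7, 11, 13)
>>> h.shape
(2, 3, 2, 23, 7)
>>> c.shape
(11, 2, 23, 3)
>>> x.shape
(7, 2)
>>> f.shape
(11, 2, 11)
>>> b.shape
(3, 2, 11)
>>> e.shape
(7, 7)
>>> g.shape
(7, 11, 11, 13)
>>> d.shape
(7, 2)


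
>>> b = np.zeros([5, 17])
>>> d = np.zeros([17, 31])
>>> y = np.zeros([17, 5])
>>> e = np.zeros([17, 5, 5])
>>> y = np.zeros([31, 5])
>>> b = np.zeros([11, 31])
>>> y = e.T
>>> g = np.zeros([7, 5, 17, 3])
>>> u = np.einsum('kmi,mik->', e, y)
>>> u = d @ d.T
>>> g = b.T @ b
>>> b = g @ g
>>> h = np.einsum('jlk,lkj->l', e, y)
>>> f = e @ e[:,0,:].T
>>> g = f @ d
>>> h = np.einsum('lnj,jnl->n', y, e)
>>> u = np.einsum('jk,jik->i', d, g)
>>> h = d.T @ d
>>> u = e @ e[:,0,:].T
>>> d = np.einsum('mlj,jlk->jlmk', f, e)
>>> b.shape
(31, 31)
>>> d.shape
(17, 5, 17, 5)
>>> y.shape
(5, 5, 17)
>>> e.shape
(17, 5, 5)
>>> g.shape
(17, 5, 31)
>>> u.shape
(17, 5, 17)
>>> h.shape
(31, 31)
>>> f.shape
(17, 5, 17)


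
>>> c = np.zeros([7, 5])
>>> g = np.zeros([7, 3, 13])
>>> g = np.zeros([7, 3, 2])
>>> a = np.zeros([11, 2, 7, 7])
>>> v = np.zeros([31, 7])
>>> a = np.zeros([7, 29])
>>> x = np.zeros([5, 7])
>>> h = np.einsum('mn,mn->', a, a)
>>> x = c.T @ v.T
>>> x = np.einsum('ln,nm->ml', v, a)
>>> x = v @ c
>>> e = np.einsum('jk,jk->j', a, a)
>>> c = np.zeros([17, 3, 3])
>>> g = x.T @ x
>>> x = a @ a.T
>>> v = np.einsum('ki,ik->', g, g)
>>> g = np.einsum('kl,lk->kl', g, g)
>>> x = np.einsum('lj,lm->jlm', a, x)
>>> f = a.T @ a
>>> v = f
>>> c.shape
(17, 3, 3)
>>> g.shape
(5, 5)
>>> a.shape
(7, 29)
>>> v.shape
(29, 29)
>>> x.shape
(29, 7, 7)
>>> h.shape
()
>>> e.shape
(7,)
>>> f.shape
(29, 29)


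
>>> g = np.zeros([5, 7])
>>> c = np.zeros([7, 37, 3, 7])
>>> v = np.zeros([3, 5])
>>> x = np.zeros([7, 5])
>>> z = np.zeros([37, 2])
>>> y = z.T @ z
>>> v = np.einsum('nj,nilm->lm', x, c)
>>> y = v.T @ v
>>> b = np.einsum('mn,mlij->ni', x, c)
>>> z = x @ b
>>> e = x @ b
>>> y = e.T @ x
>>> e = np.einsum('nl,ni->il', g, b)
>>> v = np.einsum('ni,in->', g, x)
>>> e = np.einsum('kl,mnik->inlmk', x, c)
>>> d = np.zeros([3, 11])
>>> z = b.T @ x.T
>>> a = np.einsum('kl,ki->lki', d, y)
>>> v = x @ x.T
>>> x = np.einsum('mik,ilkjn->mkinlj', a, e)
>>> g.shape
(5, 7)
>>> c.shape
(7, 37, 3, 7)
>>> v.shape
(7, 7)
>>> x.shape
(11, 5, 3, 7, 37, 7)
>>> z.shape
(3, 7)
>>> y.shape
(3, 5)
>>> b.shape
(5, 3)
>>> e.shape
(3, 37, 5, 7, 7)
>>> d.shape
(3, 11)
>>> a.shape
(11, 3, 5)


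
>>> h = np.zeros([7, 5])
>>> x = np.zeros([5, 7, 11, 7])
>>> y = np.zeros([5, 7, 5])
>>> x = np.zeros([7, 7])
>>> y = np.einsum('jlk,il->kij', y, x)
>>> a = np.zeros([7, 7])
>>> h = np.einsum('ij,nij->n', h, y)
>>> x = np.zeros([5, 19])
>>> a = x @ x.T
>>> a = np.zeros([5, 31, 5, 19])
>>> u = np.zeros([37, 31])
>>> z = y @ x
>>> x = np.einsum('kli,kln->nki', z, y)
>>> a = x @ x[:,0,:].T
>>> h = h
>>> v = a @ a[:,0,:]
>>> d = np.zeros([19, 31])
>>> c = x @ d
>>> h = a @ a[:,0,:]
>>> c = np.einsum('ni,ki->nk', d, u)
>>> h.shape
(5, 5, 5)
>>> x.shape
(5, 5, 19)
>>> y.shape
(5, 7, 5)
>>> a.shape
(5, 5, 5)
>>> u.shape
(37, 31)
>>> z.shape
(5, 7, 19)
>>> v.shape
(5, 5, 5)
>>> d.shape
(19, 31)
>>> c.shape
(19, 37)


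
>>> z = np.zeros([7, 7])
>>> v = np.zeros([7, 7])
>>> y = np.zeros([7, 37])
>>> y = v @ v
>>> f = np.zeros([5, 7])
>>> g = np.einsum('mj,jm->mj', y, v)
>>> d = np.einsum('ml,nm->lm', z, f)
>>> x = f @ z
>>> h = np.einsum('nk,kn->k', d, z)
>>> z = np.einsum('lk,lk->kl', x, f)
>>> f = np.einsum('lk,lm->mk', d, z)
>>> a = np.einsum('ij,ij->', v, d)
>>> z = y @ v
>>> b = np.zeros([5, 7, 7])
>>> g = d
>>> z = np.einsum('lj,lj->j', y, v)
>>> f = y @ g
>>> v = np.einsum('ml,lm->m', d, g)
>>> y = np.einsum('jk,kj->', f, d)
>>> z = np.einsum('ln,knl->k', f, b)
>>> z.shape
(5,)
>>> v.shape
(7,)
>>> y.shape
()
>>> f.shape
(7, 7)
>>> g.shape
(7, 7)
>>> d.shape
(7, 7)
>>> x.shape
(5, 7)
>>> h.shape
(7,)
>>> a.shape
()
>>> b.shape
(5, 7, 7)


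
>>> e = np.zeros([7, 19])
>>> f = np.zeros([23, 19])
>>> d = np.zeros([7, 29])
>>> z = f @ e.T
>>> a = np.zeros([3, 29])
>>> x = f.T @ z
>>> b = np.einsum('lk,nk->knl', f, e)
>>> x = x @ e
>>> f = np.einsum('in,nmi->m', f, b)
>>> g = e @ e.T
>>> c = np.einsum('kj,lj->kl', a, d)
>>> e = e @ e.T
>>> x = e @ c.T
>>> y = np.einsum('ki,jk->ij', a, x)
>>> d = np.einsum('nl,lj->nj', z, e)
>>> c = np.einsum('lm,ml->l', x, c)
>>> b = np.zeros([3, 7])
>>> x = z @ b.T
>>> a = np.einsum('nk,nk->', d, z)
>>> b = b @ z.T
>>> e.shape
(7, 7)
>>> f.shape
(7,)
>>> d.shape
(23, 7)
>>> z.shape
(23, 7)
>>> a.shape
()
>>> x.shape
(23, 3)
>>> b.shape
(3, 23)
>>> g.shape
(7, 7)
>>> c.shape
(7,)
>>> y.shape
(29, 7)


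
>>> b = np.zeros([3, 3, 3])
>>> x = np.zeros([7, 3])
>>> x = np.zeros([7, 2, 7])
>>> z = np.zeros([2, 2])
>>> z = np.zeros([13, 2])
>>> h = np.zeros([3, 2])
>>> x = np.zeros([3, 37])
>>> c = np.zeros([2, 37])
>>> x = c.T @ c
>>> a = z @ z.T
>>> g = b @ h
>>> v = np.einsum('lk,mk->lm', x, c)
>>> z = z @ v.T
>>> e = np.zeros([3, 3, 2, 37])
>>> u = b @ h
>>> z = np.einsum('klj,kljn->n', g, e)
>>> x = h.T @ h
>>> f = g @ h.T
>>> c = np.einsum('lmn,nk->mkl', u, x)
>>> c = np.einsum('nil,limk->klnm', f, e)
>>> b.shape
(3, 3, 3)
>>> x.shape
(2, 2)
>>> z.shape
(37,)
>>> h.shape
(3, 2)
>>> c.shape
(37, 3, 3, 2)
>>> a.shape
(13, 13)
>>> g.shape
(3, 3, 2)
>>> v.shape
(37, 2)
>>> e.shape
(3, 3, 2, 37)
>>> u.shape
(3, 3, 2)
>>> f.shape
(3, 3, 3)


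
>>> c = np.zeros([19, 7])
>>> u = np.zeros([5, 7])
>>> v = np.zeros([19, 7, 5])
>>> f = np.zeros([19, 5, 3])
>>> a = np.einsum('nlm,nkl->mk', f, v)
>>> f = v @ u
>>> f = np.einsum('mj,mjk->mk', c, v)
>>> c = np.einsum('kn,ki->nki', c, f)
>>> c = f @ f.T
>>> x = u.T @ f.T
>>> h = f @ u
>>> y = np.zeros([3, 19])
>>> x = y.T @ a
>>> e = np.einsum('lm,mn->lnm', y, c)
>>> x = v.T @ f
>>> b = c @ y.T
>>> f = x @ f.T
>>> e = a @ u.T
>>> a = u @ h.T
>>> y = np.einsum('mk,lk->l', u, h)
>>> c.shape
(19, 19)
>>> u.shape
(5, 7)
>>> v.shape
(19, 7, 5)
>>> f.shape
(5, 7, 19)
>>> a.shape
(5, 19)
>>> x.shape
(5, 7, 5)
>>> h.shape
(19, 7)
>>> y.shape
(19,)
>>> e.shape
(3, 5)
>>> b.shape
(19, 3)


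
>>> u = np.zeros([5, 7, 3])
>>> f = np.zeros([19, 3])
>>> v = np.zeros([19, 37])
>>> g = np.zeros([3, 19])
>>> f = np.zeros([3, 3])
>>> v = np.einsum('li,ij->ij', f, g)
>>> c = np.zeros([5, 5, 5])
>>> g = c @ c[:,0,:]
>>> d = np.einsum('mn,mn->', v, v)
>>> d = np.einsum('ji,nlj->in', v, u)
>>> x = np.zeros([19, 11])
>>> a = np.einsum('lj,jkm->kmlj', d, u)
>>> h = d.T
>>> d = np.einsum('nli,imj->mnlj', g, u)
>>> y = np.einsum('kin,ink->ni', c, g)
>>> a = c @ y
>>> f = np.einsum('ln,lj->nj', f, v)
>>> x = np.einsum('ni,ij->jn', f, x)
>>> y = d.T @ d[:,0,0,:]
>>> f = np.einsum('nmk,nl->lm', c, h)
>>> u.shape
(5, 7, 3)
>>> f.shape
(19, 5)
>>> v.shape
(3, 19)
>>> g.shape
(5, 5, 5)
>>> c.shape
(5, 5, 5)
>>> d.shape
(7, 5, 5, 3)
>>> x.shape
(11, 3)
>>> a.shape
(5, 5, 5)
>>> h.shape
(5, 19)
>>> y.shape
(3, 5, 5, 3)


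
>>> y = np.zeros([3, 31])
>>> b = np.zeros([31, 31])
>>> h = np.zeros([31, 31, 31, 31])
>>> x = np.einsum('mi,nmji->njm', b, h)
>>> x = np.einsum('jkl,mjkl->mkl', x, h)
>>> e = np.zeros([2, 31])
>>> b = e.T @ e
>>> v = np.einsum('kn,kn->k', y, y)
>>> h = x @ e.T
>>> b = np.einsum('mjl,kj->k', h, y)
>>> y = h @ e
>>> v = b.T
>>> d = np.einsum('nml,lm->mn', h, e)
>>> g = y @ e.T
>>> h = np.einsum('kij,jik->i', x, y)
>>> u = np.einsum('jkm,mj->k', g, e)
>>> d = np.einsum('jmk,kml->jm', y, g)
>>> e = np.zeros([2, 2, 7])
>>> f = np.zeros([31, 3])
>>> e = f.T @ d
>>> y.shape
(31, 31, 31)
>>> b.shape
(3,)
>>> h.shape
(31,)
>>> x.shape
(31, 31, 31)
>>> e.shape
(3, 31)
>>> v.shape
(3,)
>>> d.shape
(31, 31)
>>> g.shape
(31, 31, 2)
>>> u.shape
(31,)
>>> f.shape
(31, 3)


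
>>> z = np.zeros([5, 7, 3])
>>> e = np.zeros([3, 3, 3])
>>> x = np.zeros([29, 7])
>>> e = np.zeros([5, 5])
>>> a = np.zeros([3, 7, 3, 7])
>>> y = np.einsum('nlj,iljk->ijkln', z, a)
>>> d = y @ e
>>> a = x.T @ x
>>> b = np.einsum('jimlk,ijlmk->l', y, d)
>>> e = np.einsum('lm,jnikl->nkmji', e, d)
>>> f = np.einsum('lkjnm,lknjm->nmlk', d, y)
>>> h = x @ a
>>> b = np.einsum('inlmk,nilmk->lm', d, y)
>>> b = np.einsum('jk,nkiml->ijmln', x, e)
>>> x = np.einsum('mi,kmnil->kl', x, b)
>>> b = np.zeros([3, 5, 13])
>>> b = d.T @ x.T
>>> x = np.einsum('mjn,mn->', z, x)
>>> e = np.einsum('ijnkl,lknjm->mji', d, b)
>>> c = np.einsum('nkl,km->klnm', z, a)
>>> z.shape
(5, 7, 3)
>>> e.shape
(5, 3, 3)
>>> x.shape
()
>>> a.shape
(7, 7)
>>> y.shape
(3, 3, 7, 7, 5)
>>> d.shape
(3, 3, 7, 7, 5)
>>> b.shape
(5, 7, 7, 3, 5)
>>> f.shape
(7, 5, 3, 3)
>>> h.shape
(29, 7)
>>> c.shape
(7, 3, 5, 7)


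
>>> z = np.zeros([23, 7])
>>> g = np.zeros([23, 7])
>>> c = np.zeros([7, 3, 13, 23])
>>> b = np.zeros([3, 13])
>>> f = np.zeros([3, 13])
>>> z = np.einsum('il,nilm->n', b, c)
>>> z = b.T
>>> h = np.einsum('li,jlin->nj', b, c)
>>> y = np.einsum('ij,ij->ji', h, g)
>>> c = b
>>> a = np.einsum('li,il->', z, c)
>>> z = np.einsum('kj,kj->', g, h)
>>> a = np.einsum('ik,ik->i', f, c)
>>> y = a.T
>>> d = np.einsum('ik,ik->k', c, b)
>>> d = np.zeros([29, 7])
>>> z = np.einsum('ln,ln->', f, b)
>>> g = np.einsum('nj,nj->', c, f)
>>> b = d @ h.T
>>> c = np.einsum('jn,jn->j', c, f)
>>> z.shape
()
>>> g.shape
()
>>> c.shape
(3,)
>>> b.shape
(29, 23)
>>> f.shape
(3, 13)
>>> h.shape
(23, 7)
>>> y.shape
(3,)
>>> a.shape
(3,)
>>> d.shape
(29, 7)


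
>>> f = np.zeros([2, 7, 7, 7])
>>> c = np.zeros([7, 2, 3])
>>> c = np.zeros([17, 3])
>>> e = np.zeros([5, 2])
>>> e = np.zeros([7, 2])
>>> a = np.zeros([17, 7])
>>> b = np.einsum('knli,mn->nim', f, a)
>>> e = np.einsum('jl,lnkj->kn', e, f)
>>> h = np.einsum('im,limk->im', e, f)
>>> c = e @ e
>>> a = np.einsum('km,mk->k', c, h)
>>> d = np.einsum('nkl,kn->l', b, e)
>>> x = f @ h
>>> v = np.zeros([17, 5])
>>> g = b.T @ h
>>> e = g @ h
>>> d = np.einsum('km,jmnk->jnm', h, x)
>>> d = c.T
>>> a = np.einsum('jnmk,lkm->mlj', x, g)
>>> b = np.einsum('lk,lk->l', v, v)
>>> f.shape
(2, 7, 7, 7)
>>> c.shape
(7, 7)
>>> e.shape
(17, 7, 7)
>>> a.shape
(7, 17, 2)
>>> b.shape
(17,)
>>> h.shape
(7, 7)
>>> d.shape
(7, 7)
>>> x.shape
(2, 7, 7, 7)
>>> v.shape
(17, 5)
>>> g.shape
(17, 7, 7)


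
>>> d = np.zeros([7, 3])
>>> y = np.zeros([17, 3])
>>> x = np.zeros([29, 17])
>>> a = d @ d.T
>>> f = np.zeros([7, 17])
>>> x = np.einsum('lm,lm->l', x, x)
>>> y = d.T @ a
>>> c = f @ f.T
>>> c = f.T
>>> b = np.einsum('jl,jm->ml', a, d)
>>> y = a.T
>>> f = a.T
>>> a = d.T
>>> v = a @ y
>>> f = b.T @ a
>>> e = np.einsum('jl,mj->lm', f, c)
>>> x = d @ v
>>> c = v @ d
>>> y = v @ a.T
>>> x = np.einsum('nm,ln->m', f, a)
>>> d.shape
(7, 3)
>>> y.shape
(3, 3)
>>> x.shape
(7,)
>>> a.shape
(3, 7)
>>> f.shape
(7, 7)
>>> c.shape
(3, 3)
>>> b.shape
(3, 7)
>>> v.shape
(3, 7)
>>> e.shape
(7, 17)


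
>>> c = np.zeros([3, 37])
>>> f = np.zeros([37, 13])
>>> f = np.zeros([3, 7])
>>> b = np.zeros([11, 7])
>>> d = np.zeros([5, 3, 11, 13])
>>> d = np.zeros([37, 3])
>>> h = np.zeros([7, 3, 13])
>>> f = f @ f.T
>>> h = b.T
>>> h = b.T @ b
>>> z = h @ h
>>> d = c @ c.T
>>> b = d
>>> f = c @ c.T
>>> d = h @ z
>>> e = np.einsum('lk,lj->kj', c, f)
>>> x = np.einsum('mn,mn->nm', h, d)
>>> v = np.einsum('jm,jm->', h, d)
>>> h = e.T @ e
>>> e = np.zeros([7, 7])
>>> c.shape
(3, 37)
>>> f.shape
(3, 3)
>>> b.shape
(3, 3)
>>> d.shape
(7, 7)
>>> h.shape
(3, 3)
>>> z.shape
(7, 7)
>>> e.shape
(7, 7)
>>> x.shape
(7, 7)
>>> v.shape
()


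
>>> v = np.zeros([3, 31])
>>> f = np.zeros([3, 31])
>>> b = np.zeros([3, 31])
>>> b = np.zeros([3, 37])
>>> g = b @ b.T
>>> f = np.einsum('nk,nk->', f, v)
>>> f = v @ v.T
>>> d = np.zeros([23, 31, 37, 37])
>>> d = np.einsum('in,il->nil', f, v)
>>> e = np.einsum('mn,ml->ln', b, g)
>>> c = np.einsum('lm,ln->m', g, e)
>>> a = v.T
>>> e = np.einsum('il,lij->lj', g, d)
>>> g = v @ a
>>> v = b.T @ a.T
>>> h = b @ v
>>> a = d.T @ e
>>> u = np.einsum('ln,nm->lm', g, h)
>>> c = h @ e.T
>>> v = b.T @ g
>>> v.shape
(37, 3)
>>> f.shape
(3, 3)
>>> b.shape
(3, 37)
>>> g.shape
(3, 3)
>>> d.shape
(3, 3, 31)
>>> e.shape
(3, 31)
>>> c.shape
(3, 3)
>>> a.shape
(31, 3, 31)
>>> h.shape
(3, 31)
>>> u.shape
(3, 31)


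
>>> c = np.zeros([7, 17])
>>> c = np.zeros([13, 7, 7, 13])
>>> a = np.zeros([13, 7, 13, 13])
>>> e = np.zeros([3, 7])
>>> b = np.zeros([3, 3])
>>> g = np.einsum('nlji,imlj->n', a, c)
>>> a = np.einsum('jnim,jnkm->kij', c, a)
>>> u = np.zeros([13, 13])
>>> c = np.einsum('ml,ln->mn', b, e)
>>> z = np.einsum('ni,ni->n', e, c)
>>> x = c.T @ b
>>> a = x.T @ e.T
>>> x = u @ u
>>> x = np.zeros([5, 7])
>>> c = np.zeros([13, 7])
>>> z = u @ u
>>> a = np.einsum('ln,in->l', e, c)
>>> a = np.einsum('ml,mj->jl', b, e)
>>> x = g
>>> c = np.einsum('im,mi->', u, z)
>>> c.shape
()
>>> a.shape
(7, 3)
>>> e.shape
(3, 7)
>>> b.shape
(3, 3)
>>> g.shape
(13,)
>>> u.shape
(13, 13)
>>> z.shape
(13, 13)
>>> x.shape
(13,)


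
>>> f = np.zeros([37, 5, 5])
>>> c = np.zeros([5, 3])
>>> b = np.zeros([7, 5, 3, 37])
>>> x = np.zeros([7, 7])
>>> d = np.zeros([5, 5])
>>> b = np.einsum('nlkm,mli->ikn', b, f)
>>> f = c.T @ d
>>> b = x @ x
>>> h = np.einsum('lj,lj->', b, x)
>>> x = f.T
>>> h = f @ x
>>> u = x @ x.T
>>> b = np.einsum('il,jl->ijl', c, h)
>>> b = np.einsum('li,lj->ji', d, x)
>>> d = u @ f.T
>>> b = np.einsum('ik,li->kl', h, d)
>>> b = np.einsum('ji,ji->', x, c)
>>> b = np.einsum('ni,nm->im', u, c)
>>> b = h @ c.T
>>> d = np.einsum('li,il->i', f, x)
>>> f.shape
(3, 5)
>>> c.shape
(5, 3)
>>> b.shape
(3, 5)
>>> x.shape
(5, 3)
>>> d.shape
(5,)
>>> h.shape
(3, 3)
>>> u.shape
(5, 5)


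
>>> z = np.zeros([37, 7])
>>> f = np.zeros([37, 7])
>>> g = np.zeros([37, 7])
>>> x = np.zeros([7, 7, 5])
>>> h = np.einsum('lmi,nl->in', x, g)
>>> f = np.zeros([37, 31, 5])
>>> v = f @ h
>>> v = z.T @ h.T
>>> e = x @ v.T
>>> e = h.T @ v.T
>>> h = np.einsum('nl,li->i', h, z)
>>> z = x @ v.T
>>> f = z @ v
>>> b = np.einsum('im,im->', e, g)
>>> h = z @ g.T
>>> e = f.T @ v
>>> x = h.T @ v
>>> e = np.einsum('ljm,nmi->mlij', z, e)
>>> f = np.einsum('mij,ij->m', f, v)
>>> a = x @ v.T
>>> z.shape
(7, 7, 7)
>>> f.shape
(7,)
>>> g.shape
(37, 7)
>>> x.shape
(37, 7, 5)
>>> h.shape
(7, 7, 37)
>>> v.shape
(7, 5)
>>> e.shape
(7, 7, 5, 7)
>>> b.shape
()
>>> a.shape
(37, 7, 7)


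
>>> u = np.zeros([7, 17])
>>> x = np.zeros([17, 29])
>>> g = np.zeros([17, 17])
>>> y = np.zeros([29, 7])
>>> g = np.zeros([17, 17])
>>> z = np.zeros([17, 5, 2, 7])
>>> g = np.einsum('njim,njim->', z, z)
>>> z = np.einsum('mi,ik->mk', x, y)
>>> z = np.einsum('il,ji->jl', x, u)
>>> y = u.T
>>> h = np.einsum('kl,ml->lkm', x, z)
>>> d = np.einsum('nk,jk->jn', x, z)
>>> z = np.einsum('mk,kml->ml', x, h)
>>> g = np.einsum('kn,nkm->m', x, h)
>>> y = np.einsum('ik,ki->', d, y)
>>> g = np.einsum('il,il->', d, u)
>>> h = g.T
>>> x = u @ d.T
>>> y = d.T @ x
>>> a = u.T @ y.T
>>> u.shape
(7, 17)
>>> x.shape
(7, 7)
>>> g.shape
()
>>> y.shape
(17, 7)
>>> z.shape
(17, 7)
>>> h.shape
()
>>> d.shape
(7, 17)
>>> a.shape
(17, 17)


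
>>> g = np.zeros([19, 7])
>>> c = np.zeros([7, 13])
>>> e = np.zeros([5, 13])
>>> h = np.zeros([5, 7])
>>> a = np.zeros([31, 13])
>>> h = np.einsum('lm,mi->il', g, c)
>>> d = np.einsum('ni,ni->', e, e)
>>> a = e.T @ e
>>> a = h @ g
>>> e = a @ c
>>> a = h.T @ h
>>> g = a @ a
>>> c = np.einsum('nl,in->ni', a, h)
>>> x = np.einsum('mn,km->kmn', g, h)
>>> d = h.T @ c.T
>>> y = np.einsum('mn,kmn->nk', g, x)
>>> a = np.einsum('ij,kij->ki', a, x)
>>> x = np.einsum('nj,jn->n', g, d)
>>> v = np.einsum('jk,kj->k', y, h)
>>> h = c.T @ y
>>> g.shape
(19, 19)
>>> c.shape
(19, 13)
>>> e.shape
(13, 13)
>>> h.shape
(13, 13)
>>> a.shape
(13, 19)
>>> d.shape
(19, 19)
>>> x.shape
(19,)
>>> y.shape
(19, 13)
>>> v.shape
(13,)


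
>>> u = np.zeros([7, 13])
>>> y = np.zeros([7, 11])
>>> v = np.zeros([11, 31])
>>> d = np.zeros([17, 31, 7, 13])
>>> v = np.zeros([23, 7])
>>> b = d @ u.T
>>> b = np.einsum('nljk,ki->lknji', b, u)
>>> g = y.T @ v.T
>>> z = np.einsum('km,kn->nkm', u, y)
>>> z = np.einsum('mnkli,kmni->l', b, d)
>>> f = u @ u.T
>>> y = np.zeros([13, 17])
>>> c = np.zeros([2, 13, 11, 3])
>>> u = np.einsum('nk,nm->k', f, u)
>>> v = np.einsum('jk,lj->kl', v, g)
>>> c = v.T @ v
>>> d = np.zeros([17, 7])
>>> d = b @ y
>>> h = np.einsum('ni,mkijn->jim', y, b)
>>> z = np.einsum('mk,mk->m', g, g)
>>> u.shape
(7,)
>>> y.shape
(13, 17)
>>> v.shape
(7, 11)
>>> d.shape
(31, 7, 17, 7, 17)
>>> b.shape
(31, 7, 17, 7, 13)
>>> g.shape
(11, 23)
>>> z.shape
(11,)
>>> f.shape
(7, 7)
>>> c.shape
(11, 11)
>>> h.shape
(7, 17, 31)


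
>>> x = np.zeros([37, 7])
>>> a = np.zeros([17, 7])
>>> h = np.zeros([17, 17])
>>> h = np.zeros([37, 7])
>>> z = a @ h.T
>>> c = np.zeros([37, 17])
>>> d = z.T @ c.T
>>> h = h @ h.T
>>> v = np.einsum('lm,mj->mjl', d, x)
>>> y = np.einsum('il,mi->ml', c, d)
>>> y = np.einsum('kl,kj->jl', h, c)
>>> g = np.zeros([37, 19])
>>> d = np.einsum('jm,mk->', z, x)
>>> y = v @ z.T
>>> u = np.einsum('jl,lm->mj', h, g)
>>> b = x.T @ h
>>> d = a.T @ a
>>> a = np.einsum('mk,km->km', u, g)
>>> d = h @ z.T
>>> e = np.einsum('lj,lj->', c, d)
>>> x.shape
(37, 7)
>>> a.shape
(37, 19)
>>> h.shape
(37, 37)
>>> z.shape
(17, 37)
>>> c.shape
(37, 17)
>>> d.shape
(37, 17)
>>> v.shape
(37, 7, 37)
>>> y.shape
(37, 7, 17)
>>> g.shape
(37, 19)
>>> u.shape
(19, 37)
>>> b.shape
(7, 37)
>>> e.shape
()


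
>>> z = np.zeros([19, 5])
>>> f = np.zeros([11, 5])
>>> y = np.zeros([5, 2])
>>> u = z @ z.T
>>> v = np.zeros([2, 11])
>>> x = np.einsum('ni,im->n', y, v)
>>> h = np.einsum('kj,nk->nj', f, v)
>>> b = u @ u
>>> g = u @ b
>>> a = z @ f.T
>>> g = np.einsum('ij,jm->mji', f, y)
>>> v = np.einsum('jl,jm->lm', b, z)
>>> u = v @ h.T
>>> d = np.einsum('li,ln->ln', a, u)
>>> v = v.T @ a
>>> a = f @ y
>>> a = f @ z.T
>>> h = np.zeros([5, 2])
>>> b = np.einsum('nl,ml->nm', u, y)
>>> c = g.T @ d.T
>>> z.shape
(19, 5)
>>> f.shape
(11, 5)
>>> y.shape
(5, 2)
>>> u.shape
(19, 2)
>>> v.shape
(5, 11)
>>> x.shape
(5,)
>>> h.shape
(5, 2)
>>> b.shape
(19, 5)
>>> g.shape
(2, 5, 11)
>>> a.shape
(11, 19)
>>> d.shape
(19, 2)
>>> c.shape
(11, 5, 19)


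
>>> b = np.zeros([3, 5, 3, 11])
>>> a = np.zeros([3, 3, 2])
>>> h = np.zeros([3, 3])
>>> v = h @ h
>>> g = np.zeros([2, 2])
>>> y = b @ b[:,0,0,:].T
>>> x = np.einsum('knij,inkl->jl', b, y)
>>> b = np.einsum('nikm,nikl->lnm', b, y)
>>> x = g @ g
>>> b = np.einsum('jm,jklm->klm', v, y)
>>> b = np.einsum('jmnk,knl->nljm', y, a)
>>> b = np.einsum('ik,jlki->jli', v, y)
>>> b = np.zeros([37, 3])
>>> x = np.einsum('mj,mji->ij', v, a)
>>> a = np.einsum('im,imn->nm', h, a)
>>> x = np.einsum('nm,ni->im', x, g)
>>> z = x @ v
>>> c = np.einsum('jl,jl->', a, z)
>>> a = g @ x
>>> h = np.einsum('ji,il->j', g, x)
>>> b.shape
(37, 3)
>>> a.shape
(2, 3)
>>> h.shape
(2,)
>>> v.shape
(3, 3)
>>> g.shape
(2, 2)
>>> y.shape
(3, 5, 3, 3)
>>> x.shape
(2, 3)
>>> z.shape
(2, 3)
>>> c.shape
()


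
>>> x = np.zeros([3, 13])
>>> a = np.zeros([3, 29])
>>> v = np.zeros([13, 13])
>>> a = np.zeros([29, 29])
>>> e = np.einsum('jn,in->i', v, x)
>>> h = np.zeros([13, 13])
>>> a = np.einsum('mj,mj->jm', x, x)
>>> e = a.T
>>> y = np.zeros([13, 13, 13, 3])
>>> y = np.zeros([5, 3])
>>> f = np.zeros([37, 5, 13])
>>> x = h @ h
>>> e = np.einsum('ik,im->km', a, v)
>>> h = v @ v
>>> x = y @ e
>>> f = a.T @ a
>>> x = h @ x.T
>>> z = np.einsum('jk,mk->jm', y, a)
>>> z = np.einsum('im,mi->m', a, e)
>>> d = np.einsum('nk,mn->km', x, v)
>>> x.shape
(13, 5)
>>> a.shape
(13, 3)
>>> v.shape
(13, 13)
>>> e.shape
(3, 13)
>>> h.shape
(13, 13)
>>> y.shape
(5, 3)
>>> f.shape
(3, 3)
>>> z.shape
(3,)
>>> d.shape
(5, 13)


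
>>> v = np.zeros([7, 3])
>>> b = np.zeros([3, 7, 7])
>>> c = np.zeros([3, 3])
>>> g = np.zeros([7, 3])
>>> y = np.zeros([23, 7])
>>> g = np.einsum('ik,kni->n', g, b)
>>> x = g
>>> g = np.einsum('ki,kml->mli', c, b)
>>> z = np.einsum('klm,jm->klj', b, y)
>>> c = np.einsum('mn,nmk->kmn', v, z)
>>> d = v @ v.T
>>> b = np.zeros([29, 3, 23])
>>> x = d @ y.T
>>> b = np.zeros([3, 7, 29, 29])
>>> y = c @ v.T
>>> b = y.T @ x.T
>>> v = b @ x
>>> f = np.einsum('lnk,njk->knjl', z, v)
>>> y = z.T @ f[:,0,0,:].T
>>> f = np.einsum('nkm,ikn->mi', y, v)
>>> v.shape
(7, 7, 23)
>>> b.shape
(7, 7, 7)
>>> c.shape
(23, 7, 3)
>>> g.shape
(7, 7, 3)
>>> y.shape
(23, 7, 23)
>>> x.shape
(7, 23)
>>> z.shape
(3, 7, 23)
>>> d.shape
(7, 7)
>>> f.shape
(23, 7)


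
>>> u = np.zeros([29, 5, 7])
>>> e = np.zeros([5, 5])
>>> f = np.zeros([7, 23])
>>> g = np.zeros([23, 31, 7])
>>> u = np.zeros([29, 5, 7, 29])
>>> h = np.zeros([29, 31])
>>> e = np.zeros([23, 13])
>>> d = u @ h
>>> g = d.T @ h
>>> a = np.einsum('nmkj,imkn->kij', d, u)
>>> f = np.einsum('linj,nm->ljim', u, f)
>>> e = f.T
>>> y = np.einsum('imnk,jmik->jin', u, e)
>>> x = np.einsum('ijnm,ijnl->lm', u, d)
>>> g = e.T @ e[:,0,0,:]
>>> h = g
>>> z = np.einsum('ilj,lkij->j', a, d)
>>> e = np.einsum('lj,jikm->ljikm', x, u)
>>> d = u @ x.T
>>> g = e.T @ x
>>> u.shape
(29, 5, 7, 29)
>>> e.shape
(31, 29, 5, 7, 29)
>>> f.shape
(29, 29, 5, 23)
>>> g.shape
(29, 7, 5, 29, 29)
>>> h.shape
(29, 29, 5, 29)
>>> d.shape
(29, 5, 7, 31)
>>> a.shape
(7, 29, 31)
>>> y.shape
(23, 29, 7)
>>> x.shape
(31, 29)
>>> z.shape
(31,)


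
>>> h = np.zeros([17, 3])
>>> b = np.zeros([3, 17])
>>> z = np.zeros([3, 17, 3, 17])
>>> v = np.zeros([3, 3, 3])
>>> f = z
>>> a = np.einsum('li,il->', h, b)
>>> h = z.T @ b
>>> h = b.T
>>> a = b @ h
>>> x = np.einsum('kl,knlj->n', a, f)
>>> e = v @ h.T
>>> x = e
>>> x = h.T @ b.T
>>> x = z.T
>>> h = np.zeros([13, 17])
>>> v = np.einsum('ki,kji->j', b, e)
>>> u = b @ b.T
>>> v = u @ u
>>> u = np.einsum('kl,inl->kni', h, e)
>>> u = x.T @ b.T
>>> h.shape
(13, 17)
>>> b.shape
(3, 17)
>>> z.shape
(3, 17, 3, 17)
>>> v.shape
(3, 3)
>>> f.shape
(3, 17, 3, 17)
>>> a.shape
(3, 3)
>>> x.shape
(17, 3, 17, 3)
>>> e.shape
(3, 3, 17)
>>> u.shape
(3, 17, 3, 3)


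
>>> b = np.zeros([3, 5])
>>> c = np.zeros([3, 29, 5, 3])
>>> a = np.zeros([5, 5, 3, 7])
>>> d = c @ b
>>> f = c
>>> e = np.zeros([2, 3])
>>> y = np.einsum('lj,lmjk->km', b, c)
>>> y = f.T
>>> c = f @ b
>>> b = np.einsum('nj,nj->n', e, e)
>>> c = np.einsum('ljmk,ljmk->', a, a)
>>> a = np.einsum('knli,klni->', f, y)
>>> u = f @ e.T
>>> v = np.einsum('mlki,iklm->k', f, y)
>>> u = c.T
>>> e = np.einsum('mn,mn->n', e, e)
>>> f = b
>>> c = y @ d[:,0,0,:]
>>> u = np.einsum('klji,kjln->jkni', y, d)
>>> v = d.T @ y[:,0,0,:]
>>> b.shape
(2,)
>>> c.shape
(3, 5, 29, 5)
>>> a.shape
()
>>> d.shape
(3, 29, 5, 5)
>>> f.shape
(2,)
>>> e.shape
(3,)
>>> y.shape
(3, 5, 29, 3)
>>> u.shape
(29, 3, 5, 3)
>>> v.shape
(5, 5, 29, 3)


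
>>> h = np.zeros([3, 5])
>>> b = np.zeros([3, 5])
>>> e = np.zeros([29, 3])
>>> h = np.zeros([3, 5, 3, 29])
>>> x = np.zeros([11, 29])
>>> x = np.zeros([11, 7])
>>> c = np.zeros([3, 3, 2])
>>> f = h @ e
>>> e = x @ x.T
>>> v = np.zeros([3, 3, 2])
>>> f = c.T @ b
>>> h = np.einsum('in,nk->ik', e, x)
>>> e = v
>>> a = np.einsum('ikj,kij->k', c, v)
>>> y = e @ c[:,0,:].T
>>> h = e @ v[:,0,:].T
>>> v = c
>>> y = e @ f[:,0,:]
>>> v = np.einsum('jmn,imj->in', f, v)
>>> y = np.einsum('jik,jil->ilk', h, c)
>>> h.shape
(3, 3, 3)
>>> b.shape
(3, 5)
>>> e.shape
(3, 3, 2)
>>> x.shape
(11, 7)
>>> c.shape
(3, 3, 2)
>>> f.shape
(2, 3, 5)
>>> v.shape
(3, 5)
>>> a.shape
(3,)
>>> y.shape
(3, 2, 3)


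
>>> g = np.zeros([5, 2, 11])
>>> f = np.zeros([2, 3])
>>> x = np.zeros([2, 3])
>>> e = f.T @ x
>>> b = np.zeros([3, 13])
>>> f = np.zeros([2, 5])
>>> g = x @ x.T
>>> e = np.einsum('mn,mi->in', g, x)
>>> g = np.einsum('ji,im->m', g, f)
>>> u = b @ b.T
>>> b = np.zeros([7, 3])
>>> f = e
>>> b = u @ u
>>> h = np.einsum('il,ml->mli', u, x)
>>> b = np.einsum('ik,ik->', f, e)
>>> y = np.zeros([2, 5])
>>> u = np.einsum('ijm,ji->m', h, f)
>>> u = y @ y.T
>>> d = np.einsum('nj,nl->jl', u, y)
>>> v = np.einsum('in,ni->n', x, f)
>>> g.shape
(5,)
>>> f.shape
(3, 2)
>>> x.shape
(2, 3)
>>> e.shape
(3, 2)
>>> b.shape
()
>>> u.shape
(2, 2)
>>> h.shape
(2, 3, 3)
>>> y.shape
(2, 5)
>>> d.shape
(2, 5)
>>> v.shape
(3,)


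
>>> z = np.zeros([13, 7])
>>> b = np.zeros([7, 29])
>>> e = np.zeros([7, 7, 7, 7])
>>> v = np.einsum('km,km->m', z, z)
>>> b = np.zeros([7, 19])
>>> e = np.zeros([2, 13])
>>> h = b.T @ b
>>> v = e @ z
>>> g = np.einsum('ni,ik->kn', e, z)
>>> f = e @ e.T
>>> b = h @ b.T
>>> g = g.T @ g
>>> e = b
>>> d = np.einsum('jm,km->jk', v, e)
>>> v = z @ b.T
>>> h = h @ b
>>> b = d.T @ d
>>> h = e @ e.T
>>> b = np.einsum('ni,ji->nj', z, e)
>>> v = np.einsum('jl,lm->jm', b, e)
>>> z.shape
(13, 7)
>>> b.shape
(13, 19)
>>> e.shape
(19, 7)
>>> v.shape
(13, 7)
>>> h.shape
(19, 19)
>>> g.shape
(2, 2)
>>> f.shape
(2, 2)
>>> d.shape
(2, 19)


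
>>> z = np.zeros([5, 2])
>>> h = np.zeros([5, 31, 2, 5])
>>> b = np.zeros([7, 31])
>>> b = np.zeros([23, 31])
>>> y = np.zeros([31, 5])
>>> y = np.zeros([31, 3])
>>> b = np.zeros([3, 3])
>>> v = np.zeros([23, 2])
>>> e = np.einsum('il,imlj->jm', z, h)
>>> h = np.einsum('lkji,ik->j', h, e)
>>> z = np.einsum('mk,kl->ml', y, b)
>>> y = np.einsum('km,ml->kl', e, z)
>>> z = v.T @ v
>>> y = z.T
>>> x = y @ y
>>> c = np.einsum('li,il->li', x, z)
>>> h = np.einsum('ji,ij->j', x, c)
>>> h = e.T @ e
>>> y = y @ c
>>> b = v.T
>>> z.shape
(2, 2)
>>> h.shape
(31, 31)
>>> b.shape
(2, 23)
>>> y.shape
(2, 2)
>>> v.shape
(23, 2)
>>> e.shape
(5, 31)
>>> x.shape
(2, 2)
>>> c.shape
(2, 2)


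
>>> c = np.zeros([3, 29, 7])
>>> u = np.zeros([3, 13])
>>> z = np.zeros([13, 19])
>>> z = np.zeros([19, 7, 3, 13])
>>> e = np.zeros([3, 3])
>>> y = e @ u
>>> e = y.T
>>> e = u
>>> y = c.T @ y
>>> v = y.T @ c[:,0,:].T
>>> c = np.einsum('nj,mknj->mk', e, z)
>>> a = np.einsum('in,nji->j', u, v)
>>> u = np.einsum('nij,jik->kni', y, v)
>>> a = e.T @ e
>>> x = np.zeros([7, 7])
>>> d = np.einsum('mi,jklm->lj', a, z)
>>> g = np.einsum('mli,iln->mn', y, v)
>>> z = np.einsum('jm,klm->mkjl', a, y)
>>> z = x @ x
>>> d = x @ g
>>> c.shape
(19, 7)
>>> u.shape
(3, 7, 29)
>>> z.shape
(7, 7)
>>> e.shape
(3, 13)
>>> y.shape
(7, 29, 13)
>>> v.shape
(13, 29, 3)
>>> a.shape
(13, 13)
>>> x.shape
(7, 7)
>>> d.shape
(7, 3)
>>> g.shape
(7, 3)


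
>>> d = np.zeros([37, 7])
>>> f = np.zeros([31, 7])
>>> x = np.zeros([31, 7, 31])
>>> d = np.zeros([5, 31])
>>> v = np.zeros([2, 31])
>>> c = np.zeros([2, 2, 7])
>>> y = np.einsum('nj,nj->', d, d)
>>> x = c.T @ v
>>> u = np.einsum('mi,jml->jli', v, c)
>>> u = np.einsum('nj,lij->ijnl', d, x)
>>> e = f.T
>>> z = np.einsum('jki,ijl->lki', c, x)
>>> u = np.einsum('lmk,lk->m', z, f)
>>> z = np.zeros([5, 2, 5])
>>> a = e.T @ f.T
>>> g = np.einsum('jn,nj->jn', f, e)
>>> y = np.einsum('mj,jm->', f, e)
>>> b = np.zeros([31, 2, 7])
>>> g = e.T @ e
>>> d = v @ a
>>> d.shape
(2, 31)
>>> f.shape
(31, 7)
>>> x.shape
(7, 2, 31)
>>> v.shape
(2, 31)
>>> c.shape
(2, 2, 7)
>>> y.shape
()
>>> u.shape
(2,)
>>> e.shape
(7, 31)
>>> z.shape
(5, 2, 5)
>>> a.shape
(31, 31)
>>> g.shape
(31, 31)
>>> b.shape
(31, 2, 7)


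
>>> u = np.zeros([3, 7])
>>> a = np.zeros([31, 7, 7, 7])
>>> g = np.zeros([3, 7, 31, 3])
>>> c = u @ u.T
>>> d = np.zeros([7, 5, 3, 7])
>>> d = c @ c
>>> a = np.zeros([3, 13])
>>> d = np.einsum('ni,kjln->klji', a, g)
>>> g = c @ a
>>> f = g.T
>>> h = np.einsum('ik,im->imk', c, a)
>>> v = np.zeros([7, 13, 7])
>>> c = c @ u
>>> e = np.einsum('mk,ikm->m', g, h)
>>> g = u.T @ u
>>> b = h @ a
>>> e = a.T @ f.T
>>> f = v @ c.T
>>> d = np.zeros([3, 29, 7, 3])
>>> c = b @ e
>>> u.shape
(3, 7)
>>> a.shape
(3, 13)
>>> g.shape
(7, 7)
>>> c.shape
(3, 13, 13)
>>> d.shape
(3, 29, 7, 3)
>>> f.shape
(7, 13, 3)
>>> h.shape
(3, 13, 3)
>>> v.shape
(7, 13, 7)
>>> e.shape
(13, 13)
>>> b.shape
(3, 13, 13)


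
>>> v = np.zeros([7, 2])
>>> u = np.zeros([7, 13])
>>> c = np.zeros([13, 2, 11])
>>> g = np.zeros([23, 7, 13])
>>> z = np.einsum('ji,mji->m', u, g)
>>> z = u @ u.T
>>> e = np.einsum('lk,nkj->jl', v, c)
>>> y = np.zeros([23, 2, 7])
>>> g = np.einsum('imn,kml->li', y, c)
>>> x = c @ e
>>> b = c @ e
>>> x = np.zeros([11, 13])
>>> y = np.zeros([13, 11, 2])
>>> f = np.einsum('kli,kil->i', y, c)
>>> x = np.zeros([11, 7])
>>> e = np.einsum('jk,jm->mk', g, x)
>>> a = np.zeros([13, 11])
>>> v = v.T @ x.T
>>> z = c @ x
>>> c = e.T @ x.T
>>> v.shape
(2, 11)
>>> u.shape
(7, 13)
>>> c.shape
(23, 11)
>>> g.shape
(11, 23)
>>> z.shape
(13, 2, 7)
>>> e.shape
(7, 23)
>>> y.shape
(13, 11, 2)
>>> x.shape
(11, 7)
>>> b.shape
(13, 2, 7)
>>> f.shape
(2,)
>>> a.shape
(13, 11)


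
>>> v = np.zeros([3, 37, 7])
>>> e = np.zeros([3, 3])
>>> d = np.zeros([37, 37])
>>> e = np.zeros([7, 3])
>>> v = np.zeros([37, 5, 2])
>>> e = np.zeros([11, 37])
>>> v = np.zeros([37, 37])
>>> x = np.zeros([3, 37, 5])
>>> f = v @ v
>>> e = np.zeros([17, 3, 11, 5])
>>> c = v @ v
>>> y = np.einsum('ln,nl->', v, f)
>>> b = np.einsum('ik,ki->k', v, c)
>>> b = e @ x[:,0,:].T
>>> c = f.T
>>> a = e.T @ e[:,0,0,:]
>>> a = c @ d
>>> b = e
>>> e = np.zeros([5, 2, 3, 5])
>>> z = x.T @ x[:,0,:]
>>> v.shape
(37, 37)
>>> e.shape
(5, 2, 3, 5)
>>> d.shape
(37, 37)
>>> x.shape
(3, 37, 5)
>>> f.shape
(37, 37)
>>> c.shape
(37, 37)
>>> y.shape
()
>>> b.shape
(17, 3, 11, 5)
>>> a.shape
(37, 37)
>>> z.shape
(5, 37, 5)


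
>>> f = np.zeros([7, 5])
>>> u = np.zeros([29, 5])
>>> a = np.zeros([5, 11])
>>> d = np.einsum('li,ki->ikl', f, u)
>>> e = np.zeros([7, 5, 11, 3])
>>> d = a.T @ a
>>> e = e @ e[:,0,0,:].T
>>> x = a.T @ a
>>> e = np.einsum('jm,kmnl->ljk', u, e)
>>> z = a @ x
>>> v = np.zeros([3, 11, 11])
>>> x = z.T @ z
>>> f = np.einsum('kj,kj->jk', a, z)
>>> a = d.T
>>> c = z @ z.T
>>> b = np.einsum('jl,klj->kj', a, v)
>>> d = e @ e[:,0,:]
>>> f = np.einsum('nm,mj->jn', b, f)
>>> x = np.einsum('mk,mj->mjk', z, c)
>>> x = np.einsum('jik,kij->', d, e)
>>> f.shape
(5, 3)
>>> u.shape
(29, 5)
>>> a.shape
(11, 11)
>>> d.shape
(7, 29, 7)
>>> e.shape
(7, 29, 7)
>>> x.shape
()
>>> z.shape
(5, 11)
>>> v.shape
(3, 11, 11)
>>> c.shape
(5, 5)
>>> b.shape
(3, 11)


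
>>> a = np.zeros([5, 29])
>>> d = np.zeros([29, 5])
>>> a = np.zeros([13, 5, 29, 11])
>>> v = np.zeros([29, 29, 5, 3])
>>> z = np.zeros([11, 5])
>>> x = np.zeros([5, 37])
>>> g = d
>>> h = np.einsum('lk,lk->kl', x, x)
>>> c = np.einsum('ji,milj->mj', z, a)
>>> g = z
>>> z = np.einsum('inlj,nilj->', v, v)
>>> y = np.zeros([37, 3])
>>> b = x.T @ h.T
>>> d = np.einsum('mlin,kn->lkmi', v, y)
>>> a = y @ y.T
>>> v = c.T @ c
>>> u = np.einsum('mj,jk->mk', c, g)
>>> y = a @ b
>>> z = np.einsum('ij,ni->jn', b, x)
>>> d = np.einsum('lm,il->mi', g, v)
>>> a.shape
(37, 37)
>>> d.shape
(5, 11)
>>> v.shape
(11, 11)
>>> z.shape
(37, 5)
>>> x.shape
(5, 37)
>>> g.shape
(11, 5)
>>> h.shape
(37, 5)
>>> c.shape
(13, 11)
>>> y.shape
(37, 37)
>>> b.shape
(37, 37)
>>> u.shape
(13, 5)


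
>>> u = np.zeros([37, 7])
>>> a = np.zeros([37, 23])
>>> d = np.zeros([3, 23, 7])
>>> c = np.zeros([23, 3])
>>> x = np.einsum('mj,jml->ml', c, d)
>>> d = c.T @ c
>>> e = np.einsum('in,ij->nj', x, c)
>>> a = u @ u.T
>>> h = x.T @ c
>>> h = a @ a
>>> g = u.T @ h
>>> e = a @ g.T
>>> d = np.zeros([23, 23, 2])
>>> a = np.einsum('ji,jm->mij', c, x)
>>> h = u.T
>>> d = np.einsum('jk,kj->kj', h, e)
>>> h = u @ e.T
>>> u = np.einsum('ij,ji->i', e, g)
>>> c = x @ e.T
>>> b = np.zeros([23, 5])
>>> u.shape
(37,)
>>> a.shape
(7, 3, 23)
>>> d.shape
(37, 7)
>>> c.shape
(23, 37)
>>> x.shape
(23, 7)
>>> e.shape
(37, 7)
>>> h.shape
(37, 37)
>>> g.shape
(7, 37)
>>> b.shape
(23, 5)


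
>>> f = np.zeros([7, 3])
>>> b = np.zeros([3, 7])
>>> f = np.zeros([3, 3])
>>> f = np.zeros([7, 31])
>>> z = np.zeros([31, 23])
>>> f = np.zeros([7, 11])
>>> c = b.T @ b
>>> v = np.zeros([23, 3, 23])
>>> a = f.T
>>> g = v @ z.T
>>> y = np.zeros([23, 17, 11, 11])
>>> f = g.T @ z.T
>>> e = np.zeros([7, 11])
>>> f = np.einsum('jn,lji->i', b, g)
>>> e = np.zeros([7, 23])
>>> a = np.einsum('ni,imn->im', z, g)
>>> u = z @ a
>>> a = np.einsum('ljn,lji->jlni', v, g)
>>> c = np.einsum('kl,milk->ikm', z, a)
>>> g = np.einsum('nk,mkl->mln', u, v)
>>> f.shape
(31,)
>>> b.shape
(3, 7)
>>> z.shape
(31, 23)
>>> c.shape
(23, 31, 3)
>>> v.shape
(23, 3, 23)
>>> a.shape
(3, 23, 23, 31)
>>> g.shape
(23, 23, 31)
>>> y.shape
(23, 17, 11, 11)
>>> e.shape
(7, 23)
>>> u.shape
(31, 3)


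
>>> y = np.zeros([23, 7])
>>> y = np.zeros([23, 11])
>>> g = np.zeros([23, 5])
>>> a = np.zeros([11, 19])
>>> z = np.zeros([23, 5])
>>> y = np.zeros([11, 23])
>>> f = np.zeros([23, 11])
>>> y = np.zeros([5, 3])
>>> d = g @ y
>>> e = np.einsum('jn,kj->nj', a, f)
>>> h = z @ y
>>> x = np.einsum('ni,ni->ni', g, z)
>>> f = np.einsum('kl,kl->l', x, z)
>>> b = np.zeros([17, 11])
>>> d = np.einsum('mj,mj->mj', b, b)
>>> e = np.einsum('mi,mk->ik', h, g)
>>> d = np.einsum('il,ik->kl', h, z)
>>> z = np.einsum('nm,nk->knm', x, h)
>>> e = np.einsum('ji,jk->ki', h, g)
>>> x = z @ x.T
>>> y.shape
(5, 3)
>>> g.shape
(23, 5)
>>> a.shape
(11, 19)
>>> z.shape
(3, 23, 5)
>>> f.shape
(5,)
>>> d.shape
(5, 3)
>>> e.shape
(5, 3)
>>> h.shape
(23, 3)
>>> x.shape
(3, 23, 23)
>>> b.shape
(17, 11)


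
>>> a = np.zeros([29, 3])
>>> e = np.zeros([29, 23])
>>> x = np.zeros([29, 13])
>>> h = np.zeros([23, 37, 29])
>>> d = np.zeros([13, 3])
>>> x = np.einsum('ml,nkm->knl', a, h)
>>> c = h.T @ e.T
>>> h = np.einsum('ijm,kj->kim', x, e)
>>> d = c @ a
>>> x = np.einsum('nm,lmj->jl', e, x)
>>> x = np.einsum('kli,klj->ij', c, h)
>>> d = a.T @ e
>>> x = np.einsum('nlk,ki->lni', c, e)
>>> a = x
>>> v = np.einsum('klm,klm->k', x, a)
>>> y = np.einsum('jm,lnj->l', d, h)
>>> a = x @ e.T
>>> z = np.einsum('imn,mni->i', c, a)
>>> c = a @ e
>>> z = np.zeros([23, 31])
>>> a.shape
(37, 29, 29)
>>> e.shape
(29, 23)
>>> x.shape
(37, 29, 23)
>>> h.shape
(29, 37, 3)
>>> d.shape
(3, 23)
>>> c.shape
(37, 29, 23)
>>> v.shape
(37,)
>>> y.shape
(29,)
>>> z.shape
(23, 31)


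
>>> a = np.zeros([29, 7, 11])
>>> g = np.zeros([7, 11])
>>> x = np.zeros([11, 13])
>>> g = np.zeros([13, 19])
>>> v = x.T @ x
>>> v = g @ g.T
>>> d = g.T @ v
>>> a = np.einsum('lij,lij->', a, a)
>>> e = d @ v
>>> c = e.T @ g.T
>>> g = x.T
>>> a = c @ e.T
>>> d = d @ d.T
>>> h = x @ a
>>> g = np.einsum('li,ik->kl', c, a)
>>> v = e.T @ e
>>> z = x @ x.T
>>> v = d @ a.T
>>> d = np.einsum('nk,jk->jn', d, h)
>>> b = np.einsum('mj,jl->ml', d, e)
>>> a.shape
(13, 19)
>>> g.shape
(19, 13)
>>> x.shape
(11, 13)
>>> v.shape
(19, 13)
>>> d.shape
(11, 19)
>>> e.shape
(19, 13)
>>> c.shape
(13, 13)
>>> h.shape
(11, 19)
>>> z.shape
(11, 11)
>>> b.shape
(11, 13)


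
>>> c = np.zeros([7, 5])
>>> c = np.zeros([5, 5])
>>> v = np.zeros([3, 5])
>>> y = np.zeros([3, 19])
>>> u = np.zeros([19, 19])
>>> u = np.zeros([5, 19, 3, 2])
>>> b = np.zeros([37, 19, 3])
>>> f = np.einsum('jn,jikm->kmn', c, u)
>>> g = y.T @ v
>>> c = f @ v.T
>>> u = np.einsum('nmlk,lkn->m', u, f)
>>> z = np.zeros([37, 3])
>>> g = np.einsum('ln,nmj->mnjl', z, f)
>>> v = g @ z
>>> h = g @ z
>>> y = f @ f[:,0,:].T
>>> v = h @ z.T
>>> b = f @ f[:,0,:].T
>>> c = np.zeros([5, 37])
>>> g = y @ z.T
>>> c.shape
(5, 37)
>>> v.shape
(2, 3, 5, 37)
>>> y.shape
(3, 2, 3)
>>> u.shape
(19,)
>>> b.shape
(3, 2, 3)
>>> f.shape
(3, 2, 5)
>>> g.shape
(3, 2, 37)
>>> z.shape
(37, 3)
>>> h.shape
(2, 3, 5, 3)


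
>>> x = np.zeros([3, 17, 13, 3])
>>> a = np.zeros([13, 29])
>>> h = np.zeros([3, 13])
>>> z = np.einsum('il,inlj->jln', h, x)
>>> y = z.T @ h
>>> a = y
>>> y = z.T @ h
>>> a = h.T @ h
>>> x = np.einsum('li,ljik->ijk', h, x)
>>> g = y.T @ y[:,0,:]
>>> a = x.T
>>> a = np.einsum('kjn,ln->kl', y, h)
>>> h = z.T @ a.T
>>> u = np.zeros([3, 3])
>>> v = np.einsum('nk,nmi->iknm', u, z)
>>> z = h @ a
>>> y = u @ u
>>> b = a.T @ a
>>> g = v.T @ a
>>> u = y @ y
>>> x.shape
(13, 17, 3)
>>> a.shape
(17, 3)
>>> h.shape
(17, 13, 17)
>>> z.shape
(17, 13, 3)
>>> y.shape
(3, 3)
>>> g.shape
(13, 3, 3, 3)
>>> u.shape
(3, 3)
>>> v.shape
(17, 3, 3, 13)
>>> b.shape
(3, 3)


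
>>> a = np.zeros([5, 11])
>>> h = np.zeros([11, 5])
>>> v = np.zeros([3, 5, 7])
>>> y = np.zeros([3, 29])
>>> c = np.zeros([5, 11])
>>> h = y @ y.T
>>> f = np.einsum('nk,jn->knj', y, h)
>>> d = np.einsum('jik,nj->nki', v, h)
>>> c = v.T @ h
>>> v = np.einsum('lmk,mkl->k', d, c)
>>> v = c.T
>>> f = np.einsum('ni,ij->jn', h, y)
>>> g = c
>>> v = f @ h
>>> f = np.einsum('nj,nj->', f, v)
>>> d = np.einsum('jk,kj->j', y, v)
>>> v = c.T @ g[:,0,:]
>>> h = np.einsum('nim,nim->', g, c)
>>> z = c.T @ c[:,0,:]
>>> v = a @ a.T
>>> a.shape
(5, 11)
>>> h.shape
()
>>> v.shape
(5, 5)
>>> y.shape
(3, 29)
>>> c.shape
(7, 5, 3)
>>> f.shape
()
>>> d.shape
(3,)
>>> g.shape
(7, 5, 3)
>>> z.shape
(3, 5, 3)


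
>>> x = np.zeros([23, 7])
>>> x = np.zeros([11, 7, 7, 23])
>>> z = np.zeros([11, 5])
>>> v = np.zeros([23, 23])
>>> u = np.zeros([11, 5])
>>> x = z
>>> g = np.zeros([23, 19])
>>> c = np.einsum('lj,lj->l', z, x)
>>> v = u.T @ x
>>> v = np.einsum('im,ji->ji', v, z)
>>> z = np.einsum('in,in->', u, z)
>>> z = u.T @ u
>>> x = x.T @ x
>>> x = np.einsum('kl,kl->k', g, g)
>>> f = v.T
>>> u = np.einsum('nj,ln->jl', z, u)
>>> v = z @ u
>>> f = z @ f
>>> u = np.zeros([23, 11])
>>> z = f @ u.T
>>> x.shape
(23,)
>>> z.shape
(5, 23)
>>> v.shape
(5, 11)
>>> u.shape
(23, 11)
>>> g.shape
(23, 19)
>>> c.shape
(11,)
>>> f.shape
(5, 11)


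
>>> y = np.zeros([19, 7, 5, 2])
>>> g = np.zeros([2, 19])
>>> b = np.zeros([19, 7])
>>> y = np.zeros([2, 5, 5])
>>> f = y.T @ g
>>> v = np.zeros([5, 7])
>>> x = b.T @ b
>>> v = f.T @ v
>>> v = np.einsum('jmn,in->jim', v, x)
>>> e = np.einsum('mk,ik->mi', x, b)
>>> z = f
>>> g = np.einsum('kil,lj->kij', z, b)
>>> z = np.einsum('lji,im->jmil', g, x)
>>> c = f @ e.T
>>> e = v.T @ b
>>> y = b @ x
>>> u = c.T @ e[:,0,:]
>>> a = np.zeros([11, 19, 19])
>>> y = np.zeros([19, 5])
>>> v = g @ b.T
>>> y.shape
(19, 5)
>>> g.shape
(5, 5, 7)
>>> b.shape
(19, 7)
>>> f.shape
(5, 5, 19)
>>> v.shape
(5, 5, 19)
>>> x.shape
(7, 7)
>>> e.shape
(5, 7, 7)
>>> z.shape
(5, 7, 7, 5)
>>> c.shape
(5, 5, 7)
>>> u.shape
(7, 5, 7)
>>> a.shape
(11, 19, 19)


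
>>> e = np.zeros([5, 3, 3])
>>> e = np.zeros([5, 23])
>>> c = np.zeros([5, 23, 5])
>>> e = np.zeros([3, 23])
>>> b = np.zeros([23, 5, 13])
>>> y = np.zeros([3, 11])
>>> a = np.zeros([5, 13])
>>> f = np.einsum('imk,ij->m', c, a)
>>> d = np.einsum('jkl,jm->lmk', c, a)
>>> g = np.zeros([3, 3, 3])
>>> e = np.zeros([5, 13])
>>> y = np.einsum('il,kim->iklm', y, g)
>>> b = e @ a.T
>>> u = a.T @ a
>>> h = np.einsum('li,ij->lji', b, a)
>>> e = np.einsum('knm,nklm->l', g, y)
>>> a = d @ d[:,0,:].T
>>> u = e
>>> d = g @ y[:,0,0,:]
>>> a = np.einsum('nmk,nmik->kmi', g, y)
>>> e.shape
(11,)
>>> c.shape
(5, 23, 5)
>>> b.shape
(5, 5)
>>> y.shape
(3, 3, 11, 3)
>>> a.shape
(3, 3, 11)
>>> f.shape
(23,)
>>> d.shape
(3, 3, 3)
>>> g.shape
(3, 3, 3)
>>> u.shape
(11,)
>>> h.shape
(5, 13, 5)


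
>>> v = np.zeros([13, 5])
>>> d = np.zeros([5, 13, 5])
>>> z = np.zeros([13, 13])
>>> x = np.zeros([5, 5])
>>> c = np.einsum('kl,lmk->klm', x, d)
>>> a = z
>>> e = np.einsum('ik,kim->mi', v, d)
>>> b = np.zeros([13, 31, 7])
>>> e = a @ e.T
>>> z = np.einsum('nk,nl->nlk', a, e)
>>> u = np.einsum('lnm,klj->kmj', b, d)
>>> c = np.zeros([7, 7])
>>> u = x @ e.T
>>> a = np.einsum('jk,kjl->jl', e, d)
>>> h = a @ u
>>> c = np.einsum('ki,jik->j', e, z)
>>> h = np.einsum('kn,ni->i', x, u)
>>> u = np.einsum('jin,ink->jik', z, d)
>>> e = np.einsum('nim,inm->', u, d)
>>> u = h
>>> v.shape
(13, 5)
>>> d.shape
(5, 13, 5)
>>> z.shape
(13, 5, 13)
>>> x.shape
(5, 5)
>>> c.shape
(13,)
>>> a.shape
(13, 5)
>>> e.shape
()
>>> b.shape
(13, 31, 7)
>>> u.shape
(13,)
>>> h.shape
(13,)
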